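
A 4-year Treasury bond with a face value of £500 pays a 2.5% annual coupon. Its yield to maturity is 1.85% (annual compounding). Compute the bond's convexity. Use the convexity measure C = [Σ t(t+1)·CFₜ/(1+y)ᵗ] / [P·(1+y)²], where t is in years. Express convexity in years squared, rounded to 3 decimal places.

With y = 0.0185:
  t   CF        PV=CF/(1+0.0185)^t    t·PV        t(t+1)·PV
  1        12.50        12.2730        12.2730          24.5459
  2        12.50        12.0500        24.1000          72.3001
  3        12.50        11.8311        35.4934         141.9738
  4       512.50       476.2662     1,905.0647       9,525.3235
  Σ                    512.4203     1,976.9311       9,764.1433
P = 512.4203.
Convexity = Σ t(t+1)·PV / [P·(1+y)²] = 9,764.1433 / (512.4203 × 1.037342) = 18.36901.

18.369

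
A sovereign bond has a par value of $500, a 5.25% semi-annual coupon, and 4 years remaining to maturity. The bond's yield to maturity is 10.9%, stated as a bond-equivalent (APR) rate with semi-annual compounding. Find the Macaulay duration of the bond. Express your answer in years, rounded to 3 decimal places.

3.617 years

Periodic yield y = 0.0545. Discount each cash flow and weight by its period:
  t   CF        PV=CF/(1+0.0545)^t    t·PV
  1       13.125        12.4467        12.4467
  2       13.125        11.8034        23.6067
  3       13.125        11.1933        33.5800
  4       13.125        10.6148        42.4593
  5       13.125        10.0662        50.3311
  6       13.125         9.5460        57.2758
  7       13.125         9.0526        63.3682
  8      513.125       335.6221     2,684.9765
  Σ                    410.3450     2,968.0443
Price P = Σ PV = 410.3450.
Macaulay duration = Σ(t·PV) / P = 2,968.0443 / 410.3450 = 7.23305 half-year periods.
In years: 7.23305 / 2 = 3.61652 years.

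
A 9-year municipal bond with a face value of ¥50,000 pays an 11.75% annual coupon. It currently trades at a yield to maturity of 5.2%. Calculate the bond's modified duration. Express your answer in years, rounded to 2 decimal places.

6.22 years

Periodic yield y = 0.052. First find Macaulay duration:
  t   CF        PV=CF/(1+0.052)^t    t·PV
  1     5,875.00     5,584.6008     5,584.6008
  2     5,875.00     5,308.5559    10,617.1117
  3     5,875.00     5,046.1558    15,138.4673
  4     5,875.00     4,796.7260    19,186.9040
  5     5,875.00     4,559.6255    22,798.1274
  6     5,875.00     4,334.2448    26,005.4685
  7     5,875.00     4,120.0045    28,840.0316
  8     5,875.00     3,916.3541    31,330.8328
  9    55,875.00    35,405.9195   318,653.2756
  Σ                 73,072.1867   478,154.8198
P = 73,072.1867; Macaulay duration = 478,154.8198 / 73,072.1867 = 6.54360 years.
Modified duration = D_Mac / (1 + y) = 6.54360 / 1.052 = 6.22015 years.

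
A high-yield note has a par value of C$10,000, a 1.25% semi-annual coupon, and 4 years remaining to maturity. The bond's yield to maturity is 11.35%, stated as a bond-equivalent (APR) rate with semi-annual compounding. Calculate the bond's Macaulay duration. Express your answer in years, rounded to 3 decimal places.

Periodic yield y = 0.05675. Discount each cash flow and weight by its period:
  t   CF        PV=CF/(1+0.05675)^t    t·PV
  1        62.50        59.1436        59.1436
  2        62.50        55.9674       111.9349
  3        62.50        52.9619       158.8856
  4        62.50        50.1177       200.4707
  5        62.50        47.4262       237.1312
  6        62.50        44.8793       269.2761
  7        62.50        42.4692       297.2845
  8    10,062.50     6,470.3510    51,762.8081
  Σ                  6,823.3164    53,096.9347
Price P = Σ PV = 6,823.3164.
Macaulay duration = Σ(t·PV) / P = 53,096.9347 / 6,823.3164 = 7.78169 half-year periods.
In years: 7.78169 / 2 = 3.89085 years.

3.891 years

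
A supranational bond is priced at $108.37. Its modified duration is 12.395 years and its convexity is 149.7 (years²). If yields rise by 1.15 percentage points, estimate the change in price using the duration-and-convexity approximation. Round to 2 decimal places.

-$14.37

Duration effect: -D_mod·Δy = -12.395 × (+0.0115) = -0.1425425
Convexity effect: ½·C·(Δy)² = 0.5 × 149.7 × (0.0115)² = +0.0098989125
ΔP/P ≈ -0.1425425 + 0.0098989125 = -0.1326435875
ΔP ≈ 108.37 × (-0.1326435875) = -14.374585577375.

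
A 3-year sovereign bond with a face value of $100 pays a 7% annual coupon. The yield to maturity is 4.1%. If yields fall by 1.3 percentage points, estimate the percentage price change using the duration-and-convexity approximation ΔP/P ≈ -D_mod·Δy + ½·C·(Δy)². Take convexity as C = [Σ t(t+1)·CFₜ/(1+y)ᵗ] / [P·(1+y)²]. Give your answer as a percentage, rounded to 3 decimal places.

+3.602%

With y = 0.041:
  t   CF        PV=CF/(1+0.041)^t    t·PV        t(t+1)·PV
  1         7.00         6.7243         6.7243          13.4486
  2         7.00         6.4595        12.9189          38.7568
  3       107.00        94.8487       284.5462       1,138.1849
  Σ                    108.0325       304.1895       1,190.3903
P = 108.0325; D_Mac = 2.81572 yrs; D_mod = 2.70482 yrs; C = 10.16795.
Duration effect: -2.70482 × (-0.013) = +0.035163
Convexity effect: 0.5 × 10.16795 × (-0.013)² = +0.0008592
ΔP/P ≈ +0.035163 + 0.0008592 = +0.036022 = +3.6022%.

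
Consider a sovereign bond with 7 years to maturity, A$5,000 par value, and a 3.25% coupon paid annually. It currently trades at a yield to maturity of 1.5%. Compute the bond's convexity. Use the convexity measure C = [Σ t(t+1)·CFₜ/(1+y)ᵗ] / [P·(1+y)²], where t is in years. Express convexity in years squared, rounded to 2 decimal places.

With y = 0.015:
  t   CF        PV=CF/(1+0.015)^t    t·PV        t(t+1)·PV
  1       162.50       160.0985       160.0985         320.1970
  2       162.50       157.7325       315.4651         946.3952
  3       162.50       155.4015       466.2045       1,864.8181
  4       162.50       153.1049       612.4197       3,062.0987
  5       162.50       150.8423       754.2115       4,525.2691
  6       162.50       148.6131       891.6786       6,241.7505
  7     5,162.50     4,651.5508    32,560.8556     260,486.8452
  Σ                  5,577.3437    35,760.9337     277,447.3739
P = 5,577.3437.
Convexity = Σ t(t+1)·PV / [P·(1+y)²] = 277,447.3739 / (5,577.3437 × 1.030225) = 48.28599.

48.29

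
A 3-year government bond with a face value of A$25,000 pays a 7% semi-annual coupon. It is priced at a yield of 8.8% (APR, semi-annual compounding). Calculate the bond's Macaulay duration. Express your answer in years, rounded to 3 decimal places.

Periodic yield y = 0.044. Discount each cash flow and weight by its period:
  t   CF        PV=CF/(1+0.044)^t    t·PV
  1       875.00       838.1226       838.1226
  2       875.00       802.7994     1,605.5989
  3       875.00       768.9650     2,306.8949
  4       875.00       736.5565     2,946.2259
  5       875.00       705.5139     3,527.5694
  6    25,875.00    19,983.7674   119,902.6045
  Σ                 23,835.7248   131,127.0162
Price P = Σ PV = 23,835.7248.
Macaulay duration = Σ(t·PV) / P = 131,127.0162 / 23,835.7248 = 5.50128 half-year periods.
In years: 5.50128 / 2 = 2.75064 years.

2.751 years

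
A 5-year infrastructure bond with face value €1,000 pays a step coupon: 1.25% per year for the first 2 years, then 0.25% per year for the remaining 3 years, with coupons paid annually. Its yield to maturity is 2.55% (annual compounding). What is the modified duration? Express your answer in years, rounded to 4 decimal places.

Periodic yield y = 0.0255. First find Macaulay duration:
  t   CF        PV=CF/(1+0.0255)^t    t·PV
  1        12.50        12.1892        12.1892
  2        12.50        11.8861        23.7722
  3         2.50         2.3181         6.9543
  4         2.50         2.2605         9.0419
  5     1,002.50       883.9060     4,419.5298
  Σ                    912.5598     4,471.4873
P = 912.5598; Macaulay duration = 4,471.4873 / 912.5598 = 4.89994 years.
Modified duration = D_Mac / (1 + y) = 4.89994 / 1.0255 = 4.77810 years.

4.7781 years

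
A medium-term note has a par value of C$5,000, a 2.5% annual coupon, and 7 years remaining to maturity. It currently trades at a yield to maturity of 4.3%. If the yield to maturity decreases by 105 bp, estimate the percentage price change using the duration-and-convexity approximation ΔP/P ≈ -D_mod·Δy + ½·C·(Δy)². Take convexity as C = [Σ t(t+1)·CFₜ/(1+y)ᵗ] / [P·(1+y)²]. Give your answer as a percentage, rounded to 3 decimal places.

+6.773%

With y = 0.043:
  t   CF        PV=CF/(1+0.043)^t    t·PV        t(t+1)·PV
  1       125.00       119.8466       119.8466         239.6932
  2       125.00       114.9057       229.8113         689.4339
  3       125.00       110.1684       330.5052       1,322.0209
  4       125.00       105.6265       422.5059       2,112.5295
  5       125.00       101.2718       506.3589       3,038.1536
  6       125.00        97.0966       582.5798       4,078.0585
  7     5,125.00     3,816.8379    26,717.8650     213,742.9198
  Σ                  4,465.7534    28,909.4727     225,222.8094
P = 4,465.7534; D_Mac = 6.47359 yrs; D_mod = 6.20671 yrs; C = 46.36060.
Duration effect: -6.20671 × (-0.0105) = +0.065170
Convexity effect: 0.5 × 46.36060 × (-0.0105)² = +0.0025556
ΔP/P ≈ +0.065170 + 0.0025556 = +0.067726 = +6.7726%.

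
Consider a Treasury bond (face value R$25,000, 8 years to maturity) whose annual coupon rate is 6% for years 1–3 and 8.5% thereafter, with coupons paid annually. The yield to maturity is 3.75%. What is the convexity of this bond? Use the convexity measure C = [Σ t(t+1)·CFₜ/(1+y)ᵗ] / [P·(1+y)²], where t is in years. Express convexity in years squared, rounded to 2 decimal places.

51.45

With y = 0.0375:
  t   CF        PV=CF/(1+0.0375)^t    t·PV        t(t+1)·PV
  1     1,500.00     1,445.7831     1,445.7831       2,891.5663
  2     1,500.00     1,393.5259     2,787.0518       8,361.1555
  3     1,500.00     1,343.1575     4,029.4725      16,117.8901
  4     2,125.00     1,834.0303     7,336.1213      36,680.6065
  5     2,125.00     1,767.7401     8,838.7004      53,032.2022
  6     2,125.00     1,703.8459    10,223.0751      71,561.5259
  7     2,125.00     1,642.2611    11,495.8275      91,966.6196
  8    27,125.00    20,205.2814   161,642.2514   1,454,780.2625
  Σ                 31,335.6253   207,798.2831   1,735,391.8287
P = 31,335.6253.
Convexity = Σ t(t+1)·PV / [P·(1+y)²] = 1,735,391.8287 / (31,335.6253 × 1.076406) = 51.44971.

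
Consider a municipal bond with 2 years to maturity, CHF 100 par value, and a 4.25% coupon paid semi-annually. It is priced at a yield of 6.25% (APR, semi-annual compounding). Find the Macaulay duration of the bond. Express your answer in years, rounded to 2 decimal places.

1.94 years

Periodic yield y = 0.03125. Discount each cash flow and weight by its period:
  t   CF        PV=CF/(1+0.03125)^t    t·PV
  1        2.125         2.0606         2.0606
  2        2.125         1.9982         3.9963
  3        2.125         1.9376         5.8128
  4      102.125        90.2976       361.1904
  Σ                     96.2940       373.0602
Price P = Σ PV = 96.2940.
Macaulay duration = Σ(t·PV) / P = 373.0602 / 96.2940 = 3.87418 half-year periods.
In years: 3.87418 / 2 = 1.93709 years.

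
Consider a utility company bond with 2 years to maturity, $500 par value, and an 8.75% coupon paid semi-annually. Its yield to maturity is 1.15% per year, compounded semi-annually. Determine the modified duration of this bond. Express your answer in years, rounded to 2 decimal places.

1.88 years

Periodic yield y = 0.00575. First find Macaulay duration:
  t   CF        PV=CF/(1+0.00575)^t    t·PV
  1       21.875        21.7499        21.7499
  2       21.875        21.6256        43.2512
  3       21.875        21.5020        64.5059
  4      521.875       510.0425     2,040.1698
  Σ                    574.9199     2,169.6768
P = 574.9199; Macaulay duration = 2,169.6768 / 574.9199 = 3.77388 half-year periods = 1.88694 years.
Modified duration = D_Mac / (1 + y) = 1.88694 / 1.00575 = 1.87615 years.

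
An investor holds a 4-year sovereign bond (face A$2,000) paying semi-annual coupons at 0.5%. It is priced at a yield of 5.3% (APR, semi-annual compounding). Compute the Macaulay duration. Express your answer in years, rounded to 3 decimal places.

Periodic yield y = 0.0265. Discount each cash flow and weight by its period:
  t   CF        PV=CF/(1+0.0265)^t    t·PV
  1         5.00         4.8709         4.8709
  2         5.00         4.7452         9.4903
  3         5.00         4.6227        13.8680
  4         5.00         4.5033        18.0133
  5         5.00         4.3871        21.9354
  6         5.00         4.2738        25.6429
  7         5.00         4.1635        29.1444
  8     2,005.00     1,626.4576    13,011.6608
  Σ                  1,658.0241    13,134.6262
Price P = Σ PV = 1,658.0241.
Macaulay duration = Σ(t·PV) / P = 13,134.6262 / 1,658.0241 = 7.92185 half-year periods.
In years: 7.92185 / 2 = 3.96093 years.

3.961 years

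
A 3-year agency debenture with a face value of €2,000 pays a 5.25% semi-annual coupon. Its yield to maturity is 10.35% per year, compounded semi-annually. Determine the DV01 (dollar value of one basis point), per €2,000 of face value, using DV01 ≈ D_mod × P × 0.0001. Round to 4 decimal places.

Periodic yield y = 0.05175.
  t   CF        PV=CF/(1+0.05175)^t    t·PV
  1        52.50        49.9168        49.9168
  2        52.50        47.4607        94.9214
  3        52.50        45.1255       135.3764
  4        52.50        42.9051       171.6205
  5        52.50        40.7940       203.9702
  6     2,052.50     1,516.3800     9,098.2799
  Σ                  1,742.5821     9,754.0852
P = 1,742.5821; D_Mac = 5.59749 half-year periods = 2.79874 yrs; D_mod = 2.66104 yrs.
DV01 ≈ 2.66104 × 1,742.5821 × 0.0001 = 0.463707.

€0.4637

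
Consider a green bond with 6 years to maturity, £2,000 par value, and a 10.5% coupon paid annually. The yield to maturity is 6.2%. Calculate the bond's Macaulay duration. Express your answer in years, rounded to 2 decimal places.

Periodic yield y = 0.062. Discount each cash flow and weight by its year:
  t   CF        PV=CF/(1+0.062)^t    t·PV
  1       210.00       197.7401       197.7401
  2       210.00       186.1960       372.3919
  3       210.00       175.3258       525.9773
  4       210.00       165.0902       660.3607
  5       210.00       155.4521       777.2607
  6     2,210.00     1,540.4414     9,242.6482
  Σ                  2,420.2455    11,776.3790
Price P = Σ PV = 2,420.2455.
Macaulay duration = Σ(t·PV) / P = 11,776.3790 / 2,420.2455 = 4.86578 years.

4.87 years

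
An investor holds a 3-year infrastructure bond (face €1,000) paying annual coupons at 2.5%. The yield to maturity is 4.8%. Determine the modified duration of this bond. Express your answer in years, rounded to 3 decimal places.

2.791 years

Periodic yield y = 0.048. First find Macaulay duration:
  t   CF        PV=CF/(1+0.048)^t    t·PV
  1        25.00        23.8550        23.8550
  2        25.00        22.7624        45.5247
  3     1,025.00       890.5125     2,671.5375
  Σ                    937.1298     2,740.9172
P = 937.1298; Macaulay duration = 2,740.9172 / 937.1298 = 2.92480 years.
Modified duration = D_Mac / (1 + y) = 2.92480 / 1.048 = 2.79084 years.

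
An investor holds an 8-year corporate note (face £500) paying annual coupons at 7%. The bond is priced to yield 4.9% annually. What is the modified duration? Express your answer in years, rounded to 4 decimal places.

Periodic yield y = 0.049. First find Macaulay duration:
  t   CF        PV=CF/(1+0.049)^t    t·PV
  1        35.00        33.3651        33.3651
  2        35.00        31.8066        63.6132
  3        35.00        30.3209        90.9626
  4        35.00        28.9045       115.6182
  5        35.00        27.5544       137.7719
  6        35.00        26.2673       157.6037
  7        35.00        25.0403       175.2821
  8       535.00       364.8798     2,919.0388
  Σ                    568.1389     3,693.2555
P = 568.1389; Macaulay duration = 3,693.2555 / 568.1389 = 6.50062 years.
Modified duration = D_Mac / (1 + y) = 6.50062 / 1.049 = 6.19697 years.

6.1970 years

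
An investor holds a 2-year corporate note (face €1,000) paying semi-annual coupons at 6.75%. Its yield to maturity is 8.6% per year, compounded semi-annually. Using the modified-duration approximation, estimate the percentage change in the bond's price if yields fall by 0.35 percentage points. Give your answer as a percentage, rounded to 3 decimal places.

+0.638%

Periodic yield y = 0.043. Modified duration first:
  t   CF        PV=CF/(1+0.043)^t    t·PV
  1        33.75        32.3586        32.3586
  2        33.75        31.0245        62.0491
  3        33.75        29.7455        89.2364
  4     1,033.75       873.5309     3,494.1237
  Σ                    966.6595     3,677.7678
P = 966.6595; D_Mac = 3.80462 half-year periods = 1.90231 yrs; D_mod = 1.90231/(1+0.043) = 1.82388 yrs.
ΔP/P ≈ -D_mod · Δy = -1.82388 × (-0.0035) = +0.006384 = +0.6384%.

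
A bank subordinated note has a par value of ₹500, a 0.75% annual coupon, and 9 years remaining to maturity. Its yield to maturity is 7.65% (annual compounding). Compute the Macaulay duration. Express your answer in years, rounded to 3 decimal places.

Periodic yield y = 0.0765. Discount each cash flow and weight by its year:
  t   CF        PV=CF/(1+0.0765)^t    t·PV
  1         3.75         3.4835         3.4835
  2         3.75         3.2360         6.4719
  3         3.75         3.0060         9.0180
  4         3.75         2.7924        11.1695
  5         3.75         2.5939        12.9697
  6         3.75         2.4096        14.4577
  7         3.75         2.2384        15.6686
  8         3.75         2.0793        16.6345
  9       503.75       259.4710     2,335.2386
  Σ                    281.3101     2,425.1121
Price P = Σ PV = 281.3101.
Macaulay duration = Σ(t·PV) / P = 2,425.1121 / 281.3101 = 8.62078 years.

8.621 years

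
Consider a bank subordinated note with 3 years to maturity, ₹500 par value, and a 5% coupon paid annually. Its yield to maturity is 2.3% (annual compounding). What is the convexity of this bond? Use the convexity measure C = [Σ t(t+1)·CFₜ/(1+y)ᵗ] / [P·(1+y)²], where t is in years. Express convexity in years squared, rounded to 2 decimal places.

With y = 0.023:
  t   CF        PV=CF/(1+0.023)^t    t·PV        t(t+1)·PV
  1        25.00        24.4379        24.4379          48.8759
  2        25.00        23.8885        47.7770         143.3310
  3       525.00       490.3796     1,471.1388       5,884.5553
  Σ                    538.7060     1,543.3537       6,076.7621
P = 538.7060.
Convexity = Σ t(t+1)·PV / [P·(1+y)²] = 6,076.7621 / (538.7060 × 1.046529) = 10.77877.

10.78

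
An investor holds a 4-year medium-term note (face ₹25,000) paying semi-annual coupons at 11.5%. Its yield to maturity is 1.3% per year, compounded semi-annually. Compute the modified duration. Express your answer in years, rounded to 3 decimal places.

Periodic yield y = 0.0065. First find Macaulay duration:
  t   CF        PV=CF/(1+0.0065)^t    t·PV
  1     1,437.50     1,428.2166     1,428.2166
  2     1,437.50     1,418.9931     2,837.9863
  3     1,437.50     1,409.8292     4,229.4877
  4     1,437.50     1,400.7245     5,602.8981
  5     1,437.50     1,391.6786     6,958.3931
  6     1,437.50     1,382.6911     8,296.1468
  7     1,437.50     1,373.7617     9,616.3318
  8    26,437.50    25,102.1055   200,816.8442
  Σ                 34,908.0005   239,786.3047
P = 34,908.0005; Macaulay duration = 239,786.3047 / 34,908.0005 = 6.86909 half-year periods = 3.43455 years.
Modified duration = D_Mac / (1 + y) = 3.43455 / 1.0065 = 3.41237 years.

3.412 years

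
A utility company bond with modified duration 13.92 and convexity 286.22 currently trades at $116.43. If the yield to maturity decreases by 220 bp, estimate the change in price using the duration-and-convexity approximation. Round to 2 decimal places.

Duration effect: -D_mod·Δy = -13.92 × (-0.022) = +0.306240
Convexity effect: ½·C·(Δy)² = 0.5 × 286.22 × (-0.022)² = +0.06926524
ΔP/P ≈ +0.306240 + 0.06926524 = +0.37550524
ΔP ≈ 116.43 × (+0.37550524) = +43.7200750932.

+$43.72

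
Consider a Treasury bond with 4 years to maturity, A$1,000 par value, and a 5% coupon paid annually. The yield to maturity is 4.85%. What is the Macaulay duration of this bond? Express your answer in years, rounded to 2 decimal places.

3.72 years

Periodic yield y = 0.0485. Discount each cash flow and weight by its year:
  t   CF        PV=CF/(1+0.0485)^t    t·PV
  1        50.00        47.6872        47.6872
  2        50.00        45.4813        90.9627
  3        50.00        43.3775       130.1326
  4     1,050.00       868.7915     3,475.1660
  Σ                  1,005.3375     3,743.9484
Price P = Σ PV = 1,005.3375.
Macaulay duration = Σ(t·PV) / P = 3,743.9484 / 1,005.3375 = 3.72407 years.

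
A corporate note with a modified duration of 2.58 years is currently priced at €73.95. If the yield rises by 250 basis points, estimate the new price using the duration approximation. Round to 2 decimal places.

Duration approximation: ΔP/P ≈ -D_mod · Δy = -2.58 × (+0.025) = -0.064500.
New price ≈ 73.95 × (1 - 0.064500) = 69.180225.

€69.18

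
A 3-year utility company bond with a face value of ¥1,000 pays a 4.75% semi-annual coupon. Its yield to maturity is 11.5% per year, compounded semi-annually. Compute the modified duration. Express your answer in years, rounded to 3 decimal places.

2.659 years

Periodic yield y = 0.0575. First find Macaulay duration:
  t   CF        PV=CF/(1+0.0575)^t    t·PV
  1        23.75        22.4586        22.4586
  2        23.75        21.2375        42.4749
  3        23.75        20.0827        60.2482
  4        23.75        18.9907        75.9630
  5        23.75        17.9582        89.7908
  6     1,023.75       732.0010     4,392.0058
  Σ                    832.7287     4,682.9413
P = 832.7287; Macaulay duration = 4,682.9413 / 832.7287 = 5.62361 half-year periods = 2.81180 years.
Modified duration = D_Mac / (1 + y) = 2.81180 / 1.0575 = 2.65892 years.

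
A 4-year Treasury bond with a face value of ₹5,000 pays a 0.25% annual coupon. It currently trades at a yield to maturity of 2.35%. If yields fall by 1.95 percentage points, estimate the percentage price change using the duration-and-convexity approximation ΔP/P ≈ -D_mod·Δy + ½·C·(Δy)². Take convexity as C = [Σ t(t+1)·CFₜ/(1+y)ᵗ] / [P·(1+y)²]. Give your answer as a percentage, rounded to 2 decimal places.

+7.95%

With y = 0.0235:
  t   CF        PV=CF/(1+0.0235)^t    t·PV        t(t+1)·PV
  1        12.50        12.2130        12.2130          24.4260
  2        12.50        11.9326        23.8652          71.5955
  3        12.50        11.6586        34.9758         139.9032
  4     5,012.50     4,567.7571    18,271.0282      91,355.1412
  Σ                  4,603.5612    18,342.0822      91,591.0659
P = 4,603.5612; D_Mac = 3.98432 yrs; D_mod = 3.89284 yrs; C = 18.99256.
Duration effect: -3.89284 × (-0.0195) = +0.075910
Convexity effect: 0.5 × 18.99256 × (-0.0195)² = +0.0036110
ΔP/P ≈ +0.075910 + 0.0036110 = +0.079521 = +7.9521%.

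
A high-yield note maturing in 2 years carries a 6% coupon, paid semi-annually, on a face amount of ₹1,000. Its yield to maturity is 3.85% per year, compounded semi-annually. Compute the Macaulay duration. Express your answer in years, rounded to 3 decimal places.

Periodic yield y = 0.01925. Discount each cash flow and weight by its period:
  t   CF        PV=CF/(1+0.01925)^t    t·PV
  1        30.00        29.4334        29.4334
  2        30.00        28.8775        57.7550
  3        30.00        28.3321        84.9964
  4     1,030.00       954.3646     3,817.4586
  Σ                  1,041.0077     3,989.6434
Price P = Σ PV = 1,041.0077.
Macaulay duration = Σ(t·PV) / P = 3,989.6434 / 1,041.0077 = 3.83248 half-year periods.
In years: 3.83248 / 2 = 1.91624 years.

1.916 years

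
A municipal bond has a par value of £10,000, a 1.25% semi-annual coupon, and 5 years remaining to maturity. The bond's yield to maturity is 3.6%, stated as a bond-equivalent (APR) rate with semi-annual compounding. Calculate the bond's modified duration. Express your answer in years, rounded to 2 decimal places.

4.77 years

Periodic yield y = 0.018. First find Macaulay duration:
  t   CF        PV=CF/(1+0.018)^t    t·PV
  1        62.50        61.3949        61.3949
  2        62.50        60.3093       120.6186
  3        62.50        59.2430       177.7289
  4        62.50        58.1954       232.7817
  5        62.50        57.1664       285.8322
  6        62.50        56.1556       336.9338
  7        62.50        55.1627       386.1390
  8        62.50        54.1873       433.4987
  9        62.50        53.2292       479.0629
  10   10,062.50     8,418.3720    84,183.7201
  Σ                  8,933.4159    86,697.7107
P = 8,933.4159; Macaulay duration = 86,697.7107 / 8,933.4159 = 9.70488 half-year periods = 4.85244 years.
Modified duration = D_Mac / (1 + y) = 4.85244 / 1.018 = 4.76664 years.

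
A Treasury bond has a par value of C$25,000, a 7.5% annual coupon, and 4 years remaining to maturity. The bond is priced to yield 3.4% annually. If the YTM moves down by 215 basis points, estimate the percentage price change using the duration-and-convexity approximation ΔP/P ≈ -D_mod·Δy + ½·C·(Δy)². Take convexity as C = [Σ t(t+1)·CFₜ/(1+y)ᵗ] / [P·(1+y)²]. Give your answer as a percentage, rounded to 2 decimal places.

With y = 0.034:
  t   CF        PV=CF/(1+0.034)^t    t·PV        t(t+1)·PV
  1     1,875.00     1,813.3462     1,813.3462       3,626.6925
  2     1,875.00     1,753.7198     3,507.4395      10,522.3185
  3     1,875.00     1,696.0539     5,088.1618      20,352.6471
  4    26,875.00    23,510.7410    94,042.9641     470,214.8207
  Σ                 28,773.8609   104,451.9117     504,716.4788
P = 28,773.8609; D_Mac = 3.63010 yrs; D_mod = 3.51073 yrs; C = 16.40621.
Duration effect: -3.51073 × (-0.0215) = +0.075481
Convexity effect: 0.5 × 16.40621 × (-0.0215)² = +0.0037919
ΔP/P ≈ +0.075481 + 0.0037919 = +0.079273 = +7.9273%.

+7.93%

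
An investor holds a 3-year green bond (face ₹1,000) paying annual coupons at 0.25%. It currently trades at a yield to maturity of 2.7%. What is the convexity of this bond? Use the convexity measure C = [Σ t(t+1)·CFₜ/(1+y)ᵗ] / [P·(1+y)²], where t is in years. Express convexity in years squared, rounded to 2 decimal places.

11.34

With y = 0.027:
  t   CF        PV=CF/(1+0.027)^t    t·PV        t(t+1)·PV
  1         2.50         2.4343         2.4343           4.8685
  2         2.50         2.3703         4.7406          14.2217
  3     1,002.50       925.4928     2,776.4784      11,105.9138
  Σ                    930.2974     2,783.6533      11,125.0040
P = 930.2974.
Convexity = Σ t(t+1)·PV / [P·(1+y)²] = 11,125.0040 / (930.2974 × 1.054729) = 11.33803.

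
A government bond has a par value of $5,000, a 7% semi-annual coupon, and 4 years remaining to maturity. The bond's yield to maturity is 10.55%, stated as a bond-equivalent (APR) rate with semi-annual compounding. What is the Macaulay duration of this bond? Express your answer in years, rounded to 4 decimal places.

3.5244 years

Periodic yield y = 0.05275. Discount each cash flow and weight by its period:
  t   CF        PV=CF/(1+0.05275)^t    t·PV
  1       175.00       166.2313       166.2313
  2       175.00       157.9020       315.8039
  3       175.00       149.9900       449.9700
  4       175.00       142.4745       569.8979
  5       175.00       135.3355       676.6776
  6       175.00       128.5543       771.3257
  7       175.00       122.1128       854.7898
  8     5,175.00     3,430.1124    27,440.8993
  Σ                  4,432.7128    31,245.5955
Price P = Σ PV = 4,432.7128.
Macaulay duration = Σ(t·PV) / P = 31,245.5955 / 4,432.7128 = 7.04887 half-year periods.
In years: 7.04887 / 2 = 3.52443 years.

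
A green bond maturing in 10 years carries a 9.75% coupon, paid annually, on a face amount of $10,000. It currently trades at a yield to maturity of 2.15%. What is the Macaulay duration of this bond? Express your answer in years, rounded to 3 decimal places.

7.578 years

Periodic yield y = 0.0215. Discount each cash flow and weight by its year:
  t   CF        PV=CF/(1+0.0215)^t    t·PV
  1       975.00       954.4787       954.4787
  2       975.00       934.3893     1,868.7787
  3       975.00       914.7228     2,744.1684
  4       975.00       895.4702     3,581.8808
  5       975.00       876.6228     4,383.1140
  6       975.00       858.1721     5,149.0326
  7       975.00       840.1097     5,880.7682
  8       975.00       822.4275     6,579.4204
  9       975.00       805.1175     7,246.0577
  10   10,975.00     8,871.9854    88,719.8542
  Σ                 16,773.4961   127,107.5535
Price P = Σ PV = 16,773.4961.
Macaulay duration = Σ(t·PV) / P = 127,107.5535 / 16,773.4961 = 7.57788 years.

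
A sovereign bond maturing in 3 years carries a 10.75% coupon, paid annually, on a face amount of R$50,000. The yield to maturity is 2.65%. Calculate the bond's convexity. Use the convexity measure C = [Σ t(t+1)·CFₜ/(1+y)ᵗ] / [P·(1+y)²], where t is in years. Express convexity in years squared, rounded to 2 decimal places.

10.11

With y = 0.0265:
  t   CF        PV=CF/(1+0.0265)^t    t·PV        t(t+1)·PV
  1     5,375.00     5,236.2396     5,236.2396      10,472.4793
  2     5,375.00     5,101.0615    10,202.1230      30,606.3691
  3    55,375.00    51,196.0999   153,588.2998     614,353.1992
  Σ                 61,533.4011   169,026.6625     655,432.0476
P = 61,533.4011.
Convexity = Σ t(t+1)·PV / [P·(1+y)²] = 655,432.0476 / (61,533.4011 × 1.053702) = 10.10878.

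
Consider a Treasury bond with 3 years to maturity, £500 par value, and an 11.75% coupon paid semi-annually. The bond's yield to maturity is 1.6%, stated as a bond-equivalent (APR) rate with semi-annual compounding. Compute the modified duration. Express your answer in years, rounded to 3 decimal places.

2.645 years

Periodic yield y = 0.008. First find Macaulay duration:
  t   CF        PV=CF/(1+0.008)^t    t·PV
  1       29.375        29.1419        29.1419
  2       29.375        28.9106        57.8212
  3       29.375        28.6811        86.0434
  4       29.375        28.4535       113.8140
  5       29.375        28.2277       141.1384
  6      529.375       504.6616     3,027.9694
  Σ                    648.0763     3,455.9283
P = 648.0763; Macaulay duration = 3,455.9283 / 648.0763 = 5.33259 half-year periods = 2.66630 years.
Modified duration = D_Mac / (1 + y) = 2.66630 / 1.008 = 2.64514 years.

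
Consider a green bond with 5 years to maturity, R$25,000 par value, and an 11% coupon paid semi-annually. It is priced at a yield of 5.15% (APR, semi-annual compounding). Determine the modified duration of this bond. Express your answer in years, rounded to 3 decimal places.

Periodic yield y = 0.02575. First find Macaulay duration:
  t   CF        PV=CF/(1+0.02575)^t    t·PV
  1     1,375.00     1,340.4826     1,340.4826
  2     1,375.00     1,306.8317     2,613.6633
  3     1,375.00     1,274.0255     3,822.0765
  4     1,375.00     1,242.0429     4,968.1716
  5     1,375.00     1,210.8632     6,054.3159
  6     1,375.00     1,180.4662     7,082.7970
  7     1,375.00     1,150.8322     8,055.8257
  8     1,375.00     1,121.9422     8,975.5378
  9     1,375.00     1,093.7775     9,843.9971
  10   26,375.00    20,453.9510   204,539.5103
  Σ                 31,375.2149   257,296.3777
P = 31,375.2149; Macaulay duration = 257,296.3777 / 31,375.2149 = 8.20063 half-year periods = 4.10031 years.
Modified duration = D_Mac / (1 + y) = 4.10031 / 1.02575 = 3.99738 years.

3.997 years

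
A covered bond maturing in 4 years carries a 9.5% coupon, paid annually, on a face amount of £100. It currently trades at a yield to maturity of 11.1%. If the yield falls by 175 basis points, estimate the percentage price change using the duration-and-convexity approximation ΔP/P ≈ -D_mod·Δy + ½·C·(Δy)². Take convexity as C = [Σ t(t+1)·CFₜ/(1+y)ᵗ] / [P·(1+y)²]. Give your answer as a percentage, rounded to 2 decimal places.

With y = 0.111:
  t   CF        PV=CF/(1+0.111)^t    t·PV        t(t+1)·PV
  1         9.50         8.5509         8.5509          17.1017
  2         9.50         7.6965        15.3931          46.1792
  3         9.50         6.9276        20.7827          83.1309
  4       109.50        71.8717       287.4868       1,437.4339
  Σ                     95.0467       332.2134       1,583.8458
P = 95.0467; D_Mac = 3.49527 yrs; D_mod = 3.14605 yrs; C = 13.50044.
Duration effect: -3.14605 × (-0.0175) = +0.055056
Convexity effect: 0.5 × 13.50044 × (-0.0175)² = +0.0020673
ΔP/P ≈ +0.055056 + 0.0020673 = +0.057123 = +5.7123%.

+5.71%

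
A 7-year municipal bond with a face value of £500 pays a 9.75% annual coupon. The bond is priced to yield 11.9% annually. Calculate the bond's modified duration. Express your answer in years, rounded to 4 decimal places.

4.7313 years

Periodic yield y = 0.119. First find Macaulay duration:
  t   CF        PV=CF/(1+0.119)^t    t·PV
  1        48.75        43.5657        43.5657
  2        48.75        38.9327        77.8654
  3        48.75        34.7924       104.3772
  4        48.75        31.0924       124.3696
  5        48.75        27.7859       138.9294
  6        48.75        24.8310       148.9860
  7       548.75       249.7836     1,748.4852
  Σ                    450.7837     2,386.5785
P = 450.7837; Macaulay duration = 2,386.5785 / 450.7837 = 5.29429 years.
Modified duration = D_Mac / (1 + y) = 5.29429 / 1.119 = 4.73127 years.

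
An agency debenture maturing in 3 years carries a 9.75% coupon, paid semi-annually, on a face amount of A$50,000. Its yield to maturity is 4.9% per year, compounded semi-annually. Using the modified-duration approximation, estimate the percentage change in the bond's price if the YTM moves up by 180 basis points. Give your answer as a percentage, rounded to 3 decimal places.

-4.735%

Periodic yield y = 0.0245. Modified duration first:
  t   CF        PV=CF/(1+0.0245)^t    t·PV
  1     2,437.50     2,379.2094     2,379.2094
  2     2,437.50     2,322.3127     4,644.6254
  3     2,437.50     2,266.7767     6,800.3300
  4     2,437.50     2,212.5687     8,850.2750
  5     2,437.50     2,159.6571    10,798.2857
  6    52,437.50    45,349.2597   272,095.5581
  Σ                 56,689.7843   305,568.2837
P = 56,689.7843; D_Mac = 5.39018 half-year periods = 2.69509 yrs; D_mod = 2.69509/(1+0.0245) = 2.63064 yrs.
ΔP/P ≈ -D_mod · Δy = -2.63064 × (+0.018) = -0.047352 = -4.7352%.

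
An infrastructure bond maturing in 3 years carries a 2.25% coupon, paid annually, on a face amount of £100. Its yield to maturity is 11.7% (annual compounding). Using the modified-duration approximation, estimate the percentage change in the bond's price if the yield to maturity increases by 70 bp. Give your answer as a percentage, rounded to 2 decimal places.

Periodic yield y = 0.117. Modified duration first:
  t   CF        PV=CF/(1+0.117)^t    t·PV
  1         2.25         2.0143         2.0143
  2         2.25         1.8033         3.6067
  3       102.25        73.3675       220.1025
  Σ                     77.1852       225.7235
P = 77.1852; D_Mac = 2.92444 yrs; D_mod = 2.92444/(1+0.117) = 2.61812 yrs.
ΔP/P ≈ -D_mod · Δy = -2.61812 × (+0.007) = -0.018327 = -1.8327%.

-1.83%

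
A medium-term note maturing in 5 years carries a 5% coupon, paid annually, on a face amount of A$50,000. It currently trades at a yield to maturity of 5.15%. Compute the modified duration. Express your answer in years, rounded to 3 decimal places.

4.322 years

Periodic yield y = 0.0515. First find Macaulay duration:
  t   CF        PV=CF/(1+0.0515)^t    t·PV
  1     2,500.00     2,377.5559     2,377.5559
  2     2,500.00     2,261.1088     4,522.2175
  3     2,500.00     2,150.3650     6,451.0949
  4     2,500.00     2,045.0451     8,180.1806
  5    52,500.00    40,842.5565   204,212.7824
  Σ                 49,676.6312   225,743.8313
P = 49,676.6312; Macaulay duration = 225,743.8313 / 49,676.6312 = 4.54427 years.
Modified duration = D_Mac / (1 + y) = 4.54427 / 1.0515 = 4.32170 years.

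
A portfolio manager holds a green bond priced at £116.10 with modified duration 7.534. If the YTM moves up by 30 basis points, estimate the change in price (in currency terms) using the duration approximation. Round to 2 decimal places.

Duration approximation: ΔP/P ≈ -D_mod · Δy = -7.534 × (+0.003) = -0.022602.
ΔP ≈ 116.10 × (-0.022602) = -2.6240922.

-£2.62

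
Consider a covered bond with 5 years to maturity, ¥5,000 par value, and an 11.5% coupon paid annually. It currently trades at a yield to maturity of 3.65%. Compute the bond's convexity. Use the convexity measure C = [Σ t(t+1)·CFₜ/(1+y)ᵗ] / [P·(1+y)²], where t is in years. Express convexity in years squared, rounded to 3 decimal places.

22.055

With y = 0.0365:
  t   CF        PV=CF/(1+0.0365)^t    t·PV        t(t+1)·PV
  1       575.00       554.7516       554.7516       1,109.5031
  2       575.00       535.2162     1,070.4324       3,211.2971
  3       575.00       516.3687     1,549.1062       6,196.4246
  4       575.00       498.1850     1,992.7399       9,963.6994
  5     5,575.00     4,660.1333    23,300.6665     139,803.9990
  Σ                  6,764.6547    28,467.6965     160,284.9232
P = 6,764.6547.
Convexity = Σ t(t+1)·PV / [P·(1+y)²] = 160,284.9232 / (6,764.6547 × 1.074332) = 22.05507.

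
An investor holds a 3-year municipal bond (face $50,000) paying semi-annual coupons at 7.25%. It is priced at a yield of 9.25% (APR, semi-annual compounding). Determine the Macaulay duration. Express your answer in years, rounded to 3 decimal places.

Periodic yield y = 0.04625. Discount each cash flow and weight by its period:
  t   CF        PV=CF/(1+0.04625)^t    t·PV
  1     1,812.50     1,732.3775     1,732.3775
  2     1,812.50     1,655.7969     3,311.5939
  3     1,812.50     1,582.6016     4,747.8048
  4     1,812.50     1,512.6419     6,050.5677
  5     1,812.50     1,445.7748     7,228.8742
  6    51,812.50    39,502.2399   237,013.4392
  Σ                 47,431.4327   260,084.6573
Price P = Σ PV = 47,431.4327.
Macaulay duration = Σ(t·PV) / P = 260,084.6573 / 47,431.4327 = 5.48338 half-year periods.
In years: 5.48338 / 2 = 2.74169 years.

2.742 years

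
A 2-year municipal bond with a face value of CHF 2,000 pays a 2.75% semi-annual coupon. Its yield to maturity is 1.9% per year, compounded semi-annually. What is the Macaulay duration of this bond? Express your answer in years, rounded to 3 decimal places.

1.960 years

Periodic yield y = 0.0095. Discount each cash flow and weight by its period:
  t   CF        PV=CF/(1+0.0095)^t    t·PV
  1        27.50        27.2412        27.2412
  2        27.50        26.9849        53.9697
  3        27.50        26.7309        80.1927
  4     2,027.50     1,952.2506     7,809.0025
  Σ                  2,033.2076     7,970.4061
Price P = Σ PV = 2,033.2076.
Macaulay duration = Σ(t·PV) / P = 7,970.4061 / 2,033.2076 = 3.92011 half-year periods.
In years: 3.92011 / 2 = 1.96006 years.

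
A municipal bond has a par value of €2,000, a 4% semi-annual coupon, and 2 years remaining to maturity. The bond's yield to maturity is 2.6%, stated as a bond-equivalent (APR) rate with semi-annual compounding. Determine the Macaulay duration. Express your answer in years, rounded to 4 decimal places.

Periodic yield y = 0.013. Discount each cash flow and weight by its period:
  t   CF        PV=CF/(1+0.013)^t    t·PV
  1        40.00        39.4867        39.4867
  2        40.00        38.9799        77.9599
  3        40.00        38.4797       115.4391
  4     2,040.00     1,937.2800     7,749.1198
  Σ                  2,054.2263     7,982.0055
Price P = Σ PV = 2,054.2263.
Macaulay duration = Σ(t·PV) / P = 7,982.0055 / 2,054.2263 = 3.88565 half-year periods.
In years: 3.88565 / 2 = 1.94283 years.

1.9428 years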